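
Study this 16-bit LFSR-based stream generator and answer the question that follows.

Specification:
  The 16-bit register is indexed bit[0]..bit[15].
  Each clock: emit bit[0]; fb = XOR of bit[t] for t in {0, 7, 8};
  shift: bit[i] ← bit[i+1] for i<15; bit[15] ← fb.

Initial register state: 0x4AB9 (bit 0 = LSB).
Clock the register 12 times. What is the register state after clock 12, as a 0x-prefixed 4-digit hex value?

reg_0 = 0x4AB9
clock 1: out=1, reg = 0x255C
clock 2: out=0, reg = 0x92AE
clock 3: out=0, reg = 0xC957
clock 4: out=1, reg = 0x64AB
clock 5: out=1, reg = 0x3255
clock 6: out=1, reg = 0x992A
clock 7: out=0, reg = 0xCC95
clock 8: out=1, reg = 0x664A
clock 9: out=0, reg = 0x3325
clock 10: out=1, reg = 0x1992
clock 11: out=0, reg = 0x0CC9
clock 12: out=1, reg = 0x0664

0x0664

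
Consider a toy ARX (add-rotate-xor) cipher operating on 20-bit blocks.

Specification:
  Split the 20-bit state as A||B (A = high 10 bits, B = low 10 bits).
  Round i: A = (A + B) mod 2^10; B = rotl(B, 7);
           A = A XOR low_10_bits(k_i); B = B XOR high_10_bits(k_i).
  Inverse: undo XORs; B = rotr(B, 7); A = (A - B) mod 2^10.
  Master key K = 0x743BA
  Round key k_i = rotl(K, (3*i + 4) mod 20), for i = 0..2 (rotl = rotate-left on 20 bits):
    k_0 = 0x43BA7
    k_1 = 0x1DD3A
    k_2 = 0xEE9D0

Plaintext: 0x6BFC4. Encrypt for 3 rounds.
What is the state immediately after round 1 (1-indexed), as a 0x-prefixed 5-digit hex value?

0xB5376

s_0 = plaintext = 0x6BFC4
s_1 = Round(s_0, k_0) = 0xB5376
s_2 = Round(s_1, k_1) = 0xDC319
s_3 = Round(s_2, k_2) = 0xD6759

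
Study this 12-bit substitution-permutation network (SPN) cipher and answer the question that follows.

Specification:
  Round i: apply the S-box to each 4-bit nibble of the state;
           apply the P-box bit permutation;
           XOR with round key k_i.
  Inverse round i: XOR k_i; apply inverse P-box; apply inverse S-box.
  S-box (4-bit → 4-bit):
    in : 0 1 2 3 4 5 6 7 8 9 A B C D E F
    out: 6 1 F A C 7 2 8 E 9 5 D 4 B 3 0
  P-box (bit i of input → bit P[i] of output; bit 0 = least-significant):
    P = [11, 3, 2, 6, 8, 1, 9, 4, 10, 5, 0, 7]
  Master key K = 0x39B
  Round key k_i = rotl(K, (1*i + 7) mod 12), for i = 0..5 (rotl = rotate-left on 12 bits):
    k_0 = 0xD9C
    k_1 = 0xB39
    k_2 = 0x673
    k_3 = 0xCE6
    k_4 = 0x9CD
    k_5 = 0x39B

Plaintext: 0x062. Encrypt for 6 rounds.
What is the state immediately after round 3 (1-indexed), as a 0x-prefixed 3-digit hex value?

0x57D

s_0 = plaintext = 0x062
s_1 = Round(s_0, k_0) = 0x5F3
s_2 = Round(s_1, k_1) = 0xF50
s_3 = Round(s_2, k_2) = 0x57D
s_4 = Round(s_3, k_3) = 0x09F
s_5 = Round(s_4, k_4) = 0x8FC
s_6 = Round(s_5, k_5) = 0x33E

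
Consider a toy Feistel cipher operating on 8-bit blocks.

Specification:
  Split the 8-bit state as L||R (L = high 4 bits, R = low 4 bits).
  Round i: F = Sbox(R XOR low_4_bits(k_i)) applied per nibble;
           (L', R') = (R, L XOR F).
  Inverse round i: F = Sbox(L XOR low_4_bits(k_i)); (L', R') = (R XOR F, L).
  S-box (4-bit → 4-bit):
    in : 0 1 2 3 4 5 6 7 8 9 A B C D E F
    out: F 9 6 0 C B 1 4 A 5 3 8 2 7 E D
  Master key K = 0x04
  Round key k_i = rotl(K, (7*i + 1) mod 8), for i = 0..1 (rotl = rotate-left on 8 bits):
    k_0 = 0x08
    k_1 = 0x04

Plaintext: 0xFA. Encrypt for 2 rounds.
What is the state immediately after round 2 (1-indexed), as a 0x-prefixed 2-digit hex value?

s_0 = plaintext = 0xFA
s_1 = Round(s_0, k_0) = 0xA9
s_2 = Round(s_1, k_1) = 0x9D

0x9D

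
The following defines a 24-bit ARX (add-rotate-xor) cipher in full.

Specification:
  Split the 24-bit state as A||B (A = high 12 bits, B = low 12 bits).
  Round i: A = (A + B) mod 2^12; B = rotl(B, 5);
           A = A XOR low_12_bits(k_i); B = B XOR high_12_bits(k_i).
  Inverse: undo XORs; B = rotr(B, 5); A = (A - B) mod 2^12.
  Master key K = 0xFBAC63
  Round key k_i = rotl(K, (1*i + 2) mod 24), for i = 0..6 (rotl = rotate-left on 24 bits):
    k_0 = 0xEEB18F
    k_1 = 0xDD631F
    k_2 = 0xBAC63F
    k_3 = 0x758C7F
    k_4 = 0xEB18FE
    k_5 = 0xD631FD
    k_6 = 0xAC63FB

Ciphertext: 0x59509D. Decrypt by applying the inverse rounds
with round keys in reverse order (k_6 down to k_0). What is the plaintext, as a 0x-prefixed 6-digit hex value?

s_0 = ciphertext = 0x59509D
s_1 = InvRound(s_0, k_6) = 0x89CDD2
s_2 = InvRound(s_1, k_5) = 0x0DC885
s_3 = InvRound(s_2, k_4) = 0xDF1A31
s_4 = InvRound(s_3, k_3) = 0xCA34EB
s_5 = InvRound(s_4, k_2) = 0x6A23FA
s_6 = InvRound(s_5, k_1) = 0xF4C671
s_7 = InvRound(s_6, k_0) = 0x17FD44

0x17FD44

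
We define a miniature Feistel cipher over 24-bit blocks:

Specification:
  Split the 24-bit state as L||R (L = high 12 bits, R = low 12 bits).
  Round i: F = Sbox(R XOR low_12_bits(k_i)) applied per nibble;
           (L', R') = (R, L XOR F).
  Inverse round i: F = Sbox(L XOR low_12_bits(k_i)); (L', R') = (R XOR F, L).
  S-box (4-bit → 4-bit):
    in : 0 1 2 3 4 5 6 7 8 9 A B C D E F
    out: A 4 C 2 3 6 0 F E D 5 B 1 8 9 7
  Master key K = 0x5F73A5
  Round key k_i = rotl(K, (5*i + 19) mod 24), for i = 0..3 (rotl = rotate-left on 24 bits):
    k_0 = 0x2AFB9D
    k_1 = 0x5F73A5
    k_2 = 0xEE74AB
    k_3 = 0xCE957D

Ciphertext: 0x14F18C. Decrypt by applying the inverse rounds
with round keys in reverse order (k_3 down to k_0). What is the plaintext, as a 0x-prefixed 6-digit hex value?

s_0 = ciphertext = 0x14F18C
s_1 = InvRound(s_0, k_3) = 0x2A014F
s_2 = InvRound(s_1, k_2) = 0x1E42A0
s_3 = InvRound(s_2, k_1) = 0xE941E4
s_4 = InvRound(s_3, k_0) = 0x749E94

0x749E94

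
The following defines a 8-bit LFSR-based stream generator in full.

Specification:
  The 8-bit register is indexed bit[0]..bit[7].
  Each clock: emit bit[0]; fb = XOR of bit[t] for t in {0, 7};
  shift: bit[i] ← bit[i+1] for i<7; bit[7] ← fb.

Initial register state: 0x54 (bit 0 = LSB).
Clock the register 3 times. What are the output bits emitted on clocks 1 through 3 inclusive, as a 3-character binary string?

reg_0 = 0x54
clock 1: out=0, reg = 0x2A
clock 2: out=0, reg = 0x15
clock 3: out=1, reg = 0x8A

001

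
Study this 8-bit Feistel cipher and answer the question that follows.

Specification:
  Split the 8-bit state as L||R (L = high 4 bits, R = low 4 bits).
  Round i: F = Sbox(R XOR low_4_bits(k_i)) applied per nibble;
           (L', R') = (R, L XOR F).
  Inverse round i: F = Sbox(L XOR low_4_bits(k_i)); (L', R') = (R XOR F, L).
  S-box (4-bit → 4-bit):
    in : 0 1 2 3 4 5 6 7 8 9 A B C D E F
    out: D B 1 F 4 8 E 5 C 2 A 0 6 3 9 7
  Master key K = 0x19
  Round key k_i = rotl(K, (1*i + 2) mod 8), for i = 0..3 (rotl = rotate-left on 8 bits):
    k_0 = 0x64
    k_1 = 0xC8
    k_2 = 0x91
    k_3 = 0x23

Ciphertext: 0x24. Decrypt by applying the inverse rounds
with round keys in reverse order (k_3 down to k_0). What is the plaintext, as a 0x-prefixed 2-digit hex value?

s_0 = ciphertext = 0x24
s_1 = InvRound(s_0, k_3) = 0xF2
s_2 = InvRound(s_1, k_2) = 0xBF
s_3 = InvRound(s_2, k_1) = 0x0B
s_4 = InvRound(s_3, k_0) = 0xF0

0xF0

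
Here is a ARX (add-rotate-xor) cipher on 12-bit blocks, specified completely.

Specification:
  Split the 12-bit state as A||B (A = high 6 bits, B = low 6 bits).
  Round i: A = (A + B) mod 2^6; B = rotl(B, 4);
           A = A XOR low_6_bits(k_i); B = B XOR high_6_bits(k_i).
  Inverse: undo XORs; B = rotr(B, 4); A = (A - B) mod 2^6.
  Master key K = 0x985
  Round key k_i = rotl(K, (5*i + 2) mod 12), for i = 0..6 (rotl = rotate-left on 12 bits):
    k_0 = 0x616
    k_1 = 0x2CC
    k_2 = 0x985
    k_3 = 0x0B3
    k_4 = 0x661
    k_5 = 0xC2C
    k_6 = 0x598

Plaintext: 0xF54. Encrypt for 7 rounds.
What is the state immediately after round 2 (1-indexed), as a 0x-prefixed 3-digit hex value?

s_0 = plaintext = 0xF54
s_1 = Round(s_0, k_0) = 0x1DD
s_2 = Round(s_1, k_1) = 0xA1C
s_3 = Round(s_2, k_2) = 0x061
s_4 = Round(s_3, k_3) = 0x45A
s_5 = Round(s_4, k_4) = 0x2BF
s_6 = Round(s_5, k_5) = 0x94F
s_7 = Round(s_6, k_6) = 0xB25

0xA1C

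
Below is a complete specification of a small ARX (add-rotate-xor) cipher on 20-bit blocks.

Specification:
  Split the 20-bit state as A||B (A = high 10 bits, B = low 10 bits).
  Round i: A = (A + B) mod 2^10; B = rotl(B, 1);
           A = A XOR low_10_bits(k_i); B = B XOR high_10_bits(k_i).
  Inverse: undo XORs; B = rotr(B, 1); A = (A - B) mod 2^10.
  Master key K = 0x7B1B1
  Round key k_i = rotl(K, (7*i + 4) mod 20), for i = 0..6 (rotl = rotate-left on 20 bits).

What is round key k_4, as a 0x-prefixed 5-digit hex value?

0xB17B1

K = 0x7B1B1
k_0 = rotl(K, (7*0+4) mod 20) = rotl(K, 4) = 0xB1B17
k_1 = rotl(K, (7*1+4) mod 20) = rotl(K, 11) = 0xD8BD8
k_2 = rotl(K, (7*2+4) mod 20) = rotl(K, 18) = 0x5EC6C
k_3 = rotl(K, (7*3+4) mod 20) = rotl(K, 5) = 0x6362F
k_4 = rotl(K, (7*4+4) mod 20) = rotl(K, 12) = 0xB17B1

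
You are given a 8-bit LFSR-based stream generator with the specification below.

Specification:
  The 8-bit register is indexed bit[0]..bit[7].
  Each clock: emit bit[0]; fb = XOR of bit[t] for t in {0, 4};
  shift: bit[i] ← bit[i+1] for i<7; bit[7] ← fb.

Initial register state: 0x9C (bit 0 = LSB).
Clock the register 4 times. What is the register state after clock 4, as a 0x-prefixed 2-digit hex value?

reg_0 = 0x9C
clock 1: out=0, reg = 0xCE
clock 2: out=0, reg = 0x67
clock 3: out=1, reg = 0xB3
clock 4: out=1, reg = 0x59

0x59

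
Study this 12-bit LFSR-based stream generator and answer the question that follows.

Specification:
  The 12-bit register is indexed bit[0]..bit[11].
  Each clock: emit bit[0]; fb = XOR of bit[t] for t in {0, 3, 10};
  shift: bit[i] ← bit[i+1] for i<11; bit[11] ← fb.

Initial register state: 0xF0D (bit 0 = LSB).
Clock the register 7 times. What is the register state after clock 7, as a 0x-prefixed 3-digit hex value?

0xC7E

reg_0 = 0xF0D
clock 1: out=1, reg = 0xF86
clock 2: out=0, reg = 0xFC3
clock 3: out=1, reg = 0x7E1
clock 4: out=1, reg = 0x3F0
clock 5: out=0, reg = 0x1F8
clock 6: out=0, reg = 0x8FC
clock 7: out=0, reg = 0xC7E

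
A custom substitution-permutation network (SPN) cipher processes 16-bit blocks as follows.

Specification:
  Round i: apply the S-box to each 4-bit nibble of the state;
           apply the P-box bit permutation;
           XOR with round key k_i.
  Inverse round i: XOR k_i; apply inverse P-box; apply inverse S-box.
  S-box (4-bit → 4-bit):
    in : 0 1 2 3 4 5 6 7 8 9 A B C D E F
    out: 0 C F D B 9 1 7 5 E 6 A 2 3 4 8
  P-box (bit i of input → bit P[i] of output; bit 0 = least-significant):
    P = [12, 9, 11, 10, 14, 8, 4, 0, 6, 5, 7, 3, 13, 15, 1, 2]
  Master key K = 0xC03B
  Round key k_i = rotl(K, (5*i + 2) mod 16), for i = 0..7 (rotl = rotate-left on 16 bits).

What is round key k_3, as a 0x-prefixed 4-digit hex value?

0x8077

K = 0xC03B
k_0 = rotl(K, (5*0+2) mod 16) = rotl(K, 2) = 0x00EF
k_1 = rotl(K, (5*1+2) mod 16) = rotl(K, 7) = 0x1DE0
k_2 = rotl(K, (5*2+2) mod 16) = rotl(K, 12) = 0xBC03
k_3 = rotl(K, (5*3+2) mod 16) = rotl(K, 1) = 0x8077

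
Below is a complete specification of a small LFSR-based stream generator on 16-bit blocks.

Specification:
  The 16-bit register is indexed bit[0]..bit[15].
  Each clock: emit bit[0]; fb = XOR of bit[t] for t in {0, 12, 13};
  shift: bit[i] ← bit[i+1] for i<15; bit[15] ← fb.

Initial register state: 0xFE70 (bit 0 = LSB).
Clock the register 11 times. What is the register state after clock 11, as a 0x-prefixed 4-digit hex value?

0x871F

reg_0 = 0xFE70
clock 1: out=0, reg = 0x7F38
clock 2: out=0, reg = 0x3F9C
clock 3: out=0, reg = 0x1FCE
clock 4: out=0, reg = 0x8FE7
clock 5: out=1, reg = 0xC7F3
clock 6: out=1, reg = 0xE3F9
clock 7: out=1, reg = 0x71FC
clock 8: out=0, reg = 0x38FE
clock 9: out=0, reg = 0x1C7F
clock 10: out=1, reg = 0x0E3F
clock 11: out=1, reg = 0x871F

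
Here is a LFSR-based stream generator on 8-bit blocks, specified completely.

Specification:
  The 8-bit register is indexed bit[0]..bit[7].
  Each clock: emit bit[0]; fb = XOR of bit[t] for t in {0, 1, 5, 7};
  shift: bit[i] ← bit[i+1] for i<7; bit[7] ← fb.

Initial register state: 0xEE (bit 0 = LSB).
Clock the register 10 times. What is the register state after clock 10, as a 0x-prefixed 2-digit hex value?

reg_0 = 0xEE
clock 1: out=0, reg = 0xF7
clock 2: out=1, reg = 0x7B
clock 3: out=1, reg = 0xBD
clock 4: out=1, reg = 0xDE
clock 5: out=0, reg = 0x6F
clock 6: out=1, reg = 0xB7
clock 7: out=1, reg = 0x5B
clock 8: out=1, reg = 0x2D
clock 9: out=1, reg = 0x16
clock 10: out=0, reg = 0x8B

0x8B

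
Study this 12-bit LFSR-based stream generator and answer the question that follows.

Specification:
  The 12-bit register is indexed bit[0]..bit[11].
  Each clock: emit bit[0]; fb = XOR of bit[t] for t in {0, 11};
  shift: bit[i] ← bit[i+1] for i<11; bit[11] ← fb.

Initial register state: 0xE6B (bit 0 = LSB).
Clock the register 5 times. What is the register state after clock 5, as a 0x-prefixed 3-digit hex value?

0x373

reg_0 = 0xE6B
clock 1: out=1, reg = 0x735
clock 2: out=1, reg = 0xB9A
clock 3: out=0, reg = 0xDCD
clock 4: out=1, reg = 0x6E6
clock 5: out=0, reg = 0x373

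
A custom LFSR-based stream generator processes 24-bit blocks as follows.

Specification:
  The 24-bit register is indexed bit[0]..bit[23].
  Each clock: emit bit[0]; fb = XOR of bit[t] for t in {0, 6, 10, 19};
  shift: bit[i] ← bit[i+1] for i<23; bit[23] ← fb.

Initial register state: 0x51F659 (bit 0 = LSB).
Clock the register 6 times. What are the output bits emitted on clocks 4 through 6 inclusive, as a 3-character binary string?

110

reg_0 = 0x51F659
clock 1: out=1, reg = 0xA8FB2C
clock 2: out=0, reg = 0xD47D96
clock 3: out=0, reg = 0xEA3ECB
clock 4: out=1, reg = 0x751F65
clock 5: out=1, reg = 0xBA8FB2
clock 6: out=0, reg = 0x5D47D9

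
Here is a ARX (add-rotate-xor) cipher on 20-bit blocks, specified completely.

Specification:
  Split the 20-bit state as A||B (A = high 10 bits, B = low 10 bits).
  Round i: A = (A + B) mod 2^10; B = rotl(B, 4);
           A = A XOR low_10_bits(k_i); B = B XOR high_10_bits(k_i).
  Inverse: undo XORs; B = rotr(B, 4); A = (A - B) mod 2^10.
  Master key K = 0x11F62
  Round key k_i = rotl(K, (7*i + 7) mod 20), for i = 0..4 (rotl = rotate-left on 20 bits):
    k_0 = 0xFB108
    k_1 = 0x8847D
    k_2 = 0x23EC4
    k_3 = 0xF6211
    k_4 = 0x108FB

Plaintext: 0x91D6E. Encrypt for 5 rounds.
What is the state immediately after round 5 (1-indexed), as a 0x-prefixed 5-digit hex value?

s_0 = plaintext = 0x91D6E
s_1 = Round(s_0, k_0) = 0xAF509
s_2 = Round(s_1, k_1) = 0xEEEB5
s_3 = Round(s_2, k_2) = 0x2D3D5
s_4 = Round(s_3, k_3) = 0xA6287
s_5 = Round(s_4, k_4) = 0x79038

0x79038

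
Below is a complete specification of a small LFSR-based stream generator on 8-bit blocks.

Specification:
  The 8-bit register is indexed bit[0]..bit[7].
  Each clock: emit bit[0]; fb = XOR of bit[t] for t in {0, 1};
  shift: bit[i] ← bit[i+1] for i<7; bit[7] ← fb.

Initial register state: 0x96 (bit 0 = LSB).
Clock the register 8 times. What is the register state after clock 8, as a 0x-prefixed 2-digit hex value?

reg_0 = 0x96
clock 1: out=0, reg = 0xCB
clock 2: out=1, reg = 0x65
clock 3: out=1, reg = 0xB2
clock 4: out=0, reg = 0xD9
clock 5: out=1, reg = 0xEC
clock 6: out=0, reg = 0x76
clock 7: out=0, reg = 0xBB
clock 8: out=1, reg = 0x5D

0x5D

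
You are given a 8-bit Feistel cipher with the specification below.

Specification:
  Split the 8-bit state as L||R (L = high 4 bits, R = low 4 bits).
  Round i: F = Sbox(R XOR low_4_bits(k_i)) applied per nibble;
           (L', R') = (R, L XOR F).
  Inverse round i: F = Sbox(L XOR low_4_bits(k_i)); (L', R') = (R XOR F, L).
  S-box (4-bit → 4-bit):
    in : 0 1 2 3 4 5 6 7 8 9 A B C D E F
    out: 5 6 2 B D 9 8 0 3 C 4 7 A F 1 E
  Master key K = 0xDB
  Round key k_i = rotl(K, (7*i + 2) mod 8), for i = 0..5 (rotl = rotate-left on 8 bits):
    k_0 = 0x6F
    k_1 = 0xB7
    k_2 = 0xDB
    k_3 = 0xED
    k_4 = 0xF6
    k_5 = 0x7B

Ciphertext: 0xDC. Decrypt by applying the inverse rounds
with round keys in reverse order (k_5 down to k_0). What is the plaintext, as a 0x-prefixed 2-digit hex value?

0xC6

s_0 = ciphertext = 0xDC
s_1 = InvRound(s_0, k_5) = 0x4D
s_2 = InvRound(s_1, k_4) = 0xF4
s_3 = InvRound(s_2, k_3) = 0x6F
s_4 = InvRound(s_3, k_2) = 0x06
s_5 = InvRound(s_4, k_1) = 0x60
s_6 = InvRound(s_5, k_0) = 0xC6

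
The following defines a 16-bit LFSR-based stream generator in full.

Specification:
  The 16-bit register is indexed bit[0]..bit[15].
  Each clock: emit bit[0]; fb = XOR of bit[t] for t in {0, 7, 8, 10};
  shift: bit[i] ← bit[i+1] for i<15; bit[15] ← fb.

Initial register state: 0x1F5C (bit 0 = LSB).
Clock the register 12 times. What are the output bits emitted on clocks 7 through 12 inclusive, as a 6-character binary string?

reg_0 = 0x1F5C
clock 1: out=0, reg = 0x0FAE
clock 2: out=0, reg = 0x87D7
clock 3: out=1, reg = 0x43EB
clock 4: out=1, reg = 0xA1F5
clock 5: out=1, reg = 0xD0FA
clock 6: out=0, reg = 0xE87D
clock 7: out=1, reg = 0xF43E
clock 8: out=0, reg = 0xFA1F
clock 9: out=1, reg = 0xFD0F
clock 10: out=1, reg = 0xFE87
clock 11: out=1, reg = 0xFF43
clock 12: out=1, reg = 0xFFA1

101111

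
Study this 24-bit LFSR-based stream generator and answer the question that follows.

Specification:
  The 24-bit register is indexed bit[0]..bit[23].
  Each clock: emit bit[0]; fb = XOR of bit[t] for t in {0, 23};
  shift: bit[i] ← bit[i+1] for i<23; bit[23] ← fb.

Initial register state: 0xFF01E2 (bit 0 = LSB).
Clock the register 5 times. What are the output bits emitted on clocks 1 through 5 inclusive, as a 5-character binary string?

reg_0 = 0xFF01E2
clock 1: out=0, reg = 0xFF80F1
clock 2: out=1, reg = 0x7FC078
clock 3: out=0, reg = 0x3FE03C
clock 4: out=0, reg = 0x1FF01E
clock 5: out=0, reg = 0x0FF80F

01000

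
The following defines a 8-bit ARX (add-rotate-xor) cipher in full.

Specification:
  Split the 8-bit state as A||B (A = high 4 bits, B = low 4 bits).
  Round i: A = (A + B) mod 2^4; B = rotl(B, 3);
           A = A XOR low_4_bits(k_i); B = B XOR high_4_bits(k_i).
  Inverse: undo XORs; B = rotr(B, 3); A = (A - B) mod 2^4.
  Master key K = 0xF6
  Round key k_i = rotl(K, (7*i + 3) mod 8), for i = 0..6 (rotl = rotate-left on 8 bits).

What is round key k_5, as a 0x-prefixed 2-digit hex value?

0xBD

K = 0xF6
k_0 = rotl(K, (7*0+3) mod 8) = rotl(K, 3) = 0xB7
k_1 = rotl(K, (7*1+3) mod 8) = rotl(K, 2) = 0xDB
k_2 = rotl(K, (7*2+3) mod 8) = rotl(K, 1) = 0xED
k_3 = rotl(K, (7*3+3) mod 8) = rotl(K, 0) = 0xF6
k_4 = rotl(K, (7*4+3) mod 8) = rotl(K, 7) = 0x7B
k_5 = rotl(K, (7*5+3) mod 8) = rotl(K, 6) = 0xBD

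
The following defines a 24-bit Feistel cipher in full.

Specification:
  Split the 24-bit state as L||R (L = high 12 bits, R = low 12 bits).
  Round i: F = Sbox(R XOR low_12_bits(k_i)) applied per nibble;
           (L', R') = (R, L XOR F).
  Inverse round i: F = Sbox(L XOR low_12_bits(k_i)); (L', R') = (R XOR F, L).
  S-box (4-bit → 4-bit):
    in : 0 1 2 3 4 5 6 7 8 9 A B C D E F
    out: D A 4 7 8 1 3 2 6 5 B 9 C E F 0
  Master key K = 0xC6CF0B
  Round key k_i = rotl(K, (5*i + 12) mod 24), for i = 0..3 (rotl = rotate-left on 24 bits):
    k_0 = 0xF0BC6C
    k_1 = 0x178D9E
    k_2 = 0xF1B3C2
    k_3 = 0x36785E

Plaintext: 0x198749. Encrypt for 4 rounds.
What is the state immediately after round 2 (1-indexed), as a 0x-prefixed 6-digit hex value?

0x8D96CB

s_0 = plaintext = 0x198749
s_1 = Round(s_0, k_0) = 0x7498D9
s_2 = Round(s_1, k_1) = 0x8D96CB
s_3 = Round(s_2, k_2) = 0x6CB90C
s_4 = Round(s_3, k_3) = 0x90CCDF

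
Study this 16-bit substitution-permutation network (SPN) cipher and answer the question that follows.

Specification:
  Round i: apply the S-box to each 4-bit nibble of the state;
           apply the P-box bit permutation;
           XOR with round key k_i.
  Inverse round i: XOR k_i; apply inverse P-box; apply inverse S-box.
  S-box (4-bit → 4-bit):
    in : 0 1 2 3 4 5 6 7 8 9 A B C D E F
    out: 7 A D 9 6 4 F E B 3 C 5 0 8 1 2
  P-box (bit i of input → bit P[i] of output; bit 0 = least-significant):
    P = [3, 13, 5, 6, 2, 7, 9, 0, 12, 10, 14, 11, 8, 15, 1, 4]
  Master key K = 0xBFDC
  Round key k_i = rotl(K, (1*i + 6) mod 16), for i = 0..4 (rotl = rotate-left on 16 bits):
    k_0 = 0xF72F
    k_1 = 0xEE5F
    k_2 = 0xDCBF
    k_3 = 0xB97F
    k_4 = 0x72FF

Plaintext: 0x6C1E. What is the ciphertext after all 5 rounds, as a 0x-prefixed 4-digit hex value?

0x8853

s_0 = plaintext = 0x6C1E
s_1 = Round(s_0, k_0) = 0x76B4
s_2 = Round(s_1, k_1) = 0x1069
s_3 = Round(s_2, k_2) = 0x2A22
s_4 = Round(s_3, k_3) = 0xF200
s_5 = Round(s_4, k_4) = 0x8853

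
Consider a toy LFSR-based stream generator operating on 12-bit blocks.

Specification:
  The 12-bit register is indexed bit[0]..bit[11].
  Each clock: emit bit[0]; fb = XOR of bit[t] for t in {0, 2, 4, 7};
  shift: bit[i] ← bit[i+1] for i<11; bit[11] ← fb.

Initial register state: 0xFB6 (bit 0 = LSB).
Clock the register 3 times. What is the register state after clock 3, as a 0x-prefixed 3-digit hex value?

reg_0 = 0xFB6
clock 1: out=0, reg = 0xFDB
clock 2: out=1, reg = 0xFED
clock 3: out=1, reg = 0xFF6

0xFF6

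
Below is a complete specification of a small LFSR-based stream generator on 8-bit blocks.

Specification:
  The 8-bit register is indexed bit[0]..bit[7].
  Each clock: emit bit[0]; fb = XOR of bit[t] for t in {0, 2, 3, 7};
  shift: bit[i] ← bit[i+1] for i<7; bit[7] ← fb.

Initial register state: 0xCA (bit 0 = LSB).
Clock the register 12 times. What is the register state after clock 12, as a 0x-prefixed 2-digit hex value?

0xBA

reg_0 = 0xCA
clock 1: out=0, reg = 0x65
clock 2: out=1, reg = 0x32
clock 3: out=0, reg = 0x19
clock 4: out=1, reg = 0x0C
clock 5: out=0, reg = 0x06
clock 6: out=0, reg = 0x83
clock 7: out=1, reg = 0x41
clock 8: out=1, reg = 0xA0
clock 9: out=0, reg = 0xD0
clock 10: out=0, reg = 0xE8
clock 11: out=0, reg = 0x74
clock 12: out=0, reg = 0xBA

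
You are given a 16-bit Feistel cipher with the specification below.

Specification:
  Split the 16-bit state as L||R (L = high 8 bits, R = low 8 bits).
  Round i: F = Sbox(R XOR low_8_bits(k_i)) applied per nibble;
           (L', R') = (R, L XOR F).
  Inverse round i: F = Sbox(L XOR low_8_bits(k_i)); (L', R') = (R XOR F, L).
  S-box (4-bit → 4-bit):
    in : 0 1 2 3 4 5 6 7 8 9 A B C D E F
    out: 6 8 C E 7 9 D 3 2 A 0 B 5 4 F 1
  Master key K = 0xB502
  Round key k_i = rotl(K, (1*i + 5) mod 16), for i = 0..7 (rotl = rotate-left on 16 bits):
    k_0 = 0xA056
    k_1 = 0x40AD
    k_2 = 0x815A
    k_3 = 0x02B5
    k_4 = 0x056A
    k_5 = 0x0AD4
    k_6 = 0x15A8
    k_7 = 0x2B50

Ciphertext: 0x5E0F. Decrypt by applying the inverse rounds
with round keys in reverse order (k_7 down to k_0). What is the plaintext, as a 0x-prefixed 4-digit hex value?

0xBBFD

s_0 = ciphertext = 0x5E0F
s_1 = InvRound(s_0, k_7) = 0x605E
s_2 = InvRound(s_1, k_6) = 0x0C60
s_3 = InvRound(s_2, k_5) = 0x220C
s_4 = InvRound(s_3, k_4) = 0x7E22
s_5 = InvRound(s_4, k_3) = 0x797E
s_6 = InvRound(s_5, k_2) = 0xB079
s_7 = InvRound(s_6, k_1) = 0xFDB0
s_8 = InvRound(s_7, k_0) = 0xBBFD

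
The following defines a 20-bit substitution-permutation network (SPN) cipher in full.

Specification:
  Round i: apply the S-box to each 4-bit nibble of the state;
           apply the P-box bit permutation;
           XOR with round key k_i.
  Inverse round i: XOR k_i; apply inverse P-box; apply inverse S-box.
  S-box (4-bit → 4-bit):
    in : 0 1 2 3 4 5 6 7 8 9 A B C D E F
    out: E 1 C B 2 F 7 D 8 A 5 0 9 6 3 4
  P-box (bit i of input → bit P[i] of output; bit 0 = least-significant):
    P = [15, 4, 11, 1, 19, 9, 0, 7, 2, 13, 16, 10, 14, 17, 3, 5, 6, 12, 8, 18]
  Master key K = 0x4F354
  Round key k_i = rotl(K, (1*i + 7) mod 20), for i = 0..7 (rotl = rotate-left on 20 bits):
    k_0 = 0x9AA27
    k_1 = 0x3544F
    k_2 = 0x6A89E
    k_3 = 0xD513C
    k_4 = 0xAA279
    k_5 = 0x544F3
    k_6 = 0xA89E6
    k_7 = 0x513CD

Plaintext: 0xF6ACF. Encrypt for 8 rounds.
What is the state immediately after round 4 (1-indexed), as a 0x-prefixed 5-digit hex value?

s_0 = plaintext = 0xF6ACF
s_1 = Round(s_0, k_0) = 0x2E3AB
s_2 = Round(s_1, k_1) = 0xD314A
s_3 = Round(s_2, k_2) = 0x473BA
s_4 = Round(s_3, k_3) = 0xDAD10
s_5 = Round(s_4, k_4) = 0x3DB63
s_6 = Round(s_5, k_5) = 0xBD6A8
s_7 = Round(s_6, k_6) = 0x1A9E9
s_8 = Round(s_7, k_7) = 0xD7597

0xDAD10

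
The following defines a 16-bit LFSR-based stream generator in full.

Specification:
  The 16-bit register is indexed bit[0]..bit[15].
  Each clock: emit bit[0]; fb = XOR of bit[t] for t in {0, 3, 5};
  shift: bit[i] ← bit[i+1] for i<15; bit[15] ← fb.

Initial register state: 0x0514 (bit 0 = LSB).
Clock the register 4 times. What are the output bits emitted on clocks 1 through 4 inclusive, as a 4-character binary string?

0010

reg_0 = 0x0514
clock 1: out=0, reg = 0x028A
clock 2: out=0, reg = 0x8145
clock 3: out=1, reg = 0xC0A2
clock 4: out=0, reg = 0xE051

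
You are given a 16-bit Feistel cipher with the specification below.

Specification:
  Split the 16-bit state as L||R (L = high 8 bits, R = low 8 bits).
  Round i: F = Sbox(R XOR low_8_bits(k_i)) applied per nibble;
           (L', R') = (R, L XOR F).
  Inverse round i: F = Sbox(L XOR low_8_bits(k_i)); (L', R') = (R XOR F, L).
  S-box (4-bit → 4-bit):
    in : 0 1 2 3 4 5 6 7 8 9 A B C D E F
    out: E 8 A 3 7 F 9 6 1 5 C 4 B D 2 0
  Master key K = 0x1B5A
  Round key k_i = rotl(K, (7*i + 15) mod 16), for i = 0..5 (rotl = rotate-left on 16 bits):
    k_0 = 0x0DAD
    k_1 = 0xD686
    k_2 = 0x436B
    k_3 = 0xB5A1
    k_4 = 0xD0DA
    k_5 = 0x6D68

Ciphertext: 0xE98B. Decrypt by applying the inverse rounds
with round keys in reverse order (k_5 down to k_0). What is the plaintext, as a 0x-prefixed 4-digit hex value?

s_0 = ciphertext = 0xE98B
s_1 = InvRound(s_0, k_5) = 0x93E9
s_2 = InvRound(s_1, k_4) = 0x9C93
s_3 = InvRound(s_2, k_3) = 0xAE9C
s_4 = InvRound(s_3, k_2) = 0x23AE
s_5 = InvRound(s_4, k_1) = 0x6123
s_6 = InvRound(s_5, k_0) = 0x9861

0x9861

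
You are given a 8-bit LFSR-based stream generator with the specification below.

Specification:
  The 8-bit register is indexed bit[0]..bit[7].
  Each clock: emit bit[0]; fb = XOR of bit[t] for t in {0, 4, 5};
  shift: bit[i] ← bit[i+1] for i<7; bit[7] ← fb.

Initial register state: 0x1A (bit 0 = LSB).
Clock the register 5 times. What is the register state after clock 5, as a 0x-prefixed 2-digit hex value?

0x98

reg_0 = 0x1A
clock 1: out=0, reg = 0x8D
clock 2: out=1, reg = 0xC6
clock 3: out=0, reg = 0x63
clock 4: out=1, reg = 0x31
clock 5: out=1, reg = 0x98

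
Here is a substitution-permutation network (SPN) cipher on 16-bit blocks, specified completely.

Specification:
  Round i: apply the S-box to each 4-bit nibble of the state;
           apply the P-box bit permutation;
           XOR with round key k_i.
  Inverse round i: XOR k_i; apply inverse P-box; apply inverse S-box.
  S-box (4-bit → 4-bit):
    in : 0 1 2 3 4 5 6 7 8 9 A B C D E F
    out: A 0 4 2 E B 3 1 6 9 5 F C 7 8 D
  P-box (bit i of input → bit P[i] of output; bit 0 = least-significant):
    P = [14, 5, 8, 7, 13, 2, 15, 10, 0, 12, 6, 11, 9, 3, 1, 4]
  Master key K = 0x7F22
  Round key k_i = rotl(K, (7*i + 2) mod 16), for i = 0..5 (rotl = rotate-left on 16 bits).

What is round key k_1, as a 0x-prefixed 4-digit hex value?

K = 0x7F22
k_0 = rotl(K, (7*0+2) mod 16) = rotl(K, 2) = 0xFC89
k_1 = rotl(K, (7*1+2) mod 16) = rotl(K, 9) = 0x44FE

0x44FE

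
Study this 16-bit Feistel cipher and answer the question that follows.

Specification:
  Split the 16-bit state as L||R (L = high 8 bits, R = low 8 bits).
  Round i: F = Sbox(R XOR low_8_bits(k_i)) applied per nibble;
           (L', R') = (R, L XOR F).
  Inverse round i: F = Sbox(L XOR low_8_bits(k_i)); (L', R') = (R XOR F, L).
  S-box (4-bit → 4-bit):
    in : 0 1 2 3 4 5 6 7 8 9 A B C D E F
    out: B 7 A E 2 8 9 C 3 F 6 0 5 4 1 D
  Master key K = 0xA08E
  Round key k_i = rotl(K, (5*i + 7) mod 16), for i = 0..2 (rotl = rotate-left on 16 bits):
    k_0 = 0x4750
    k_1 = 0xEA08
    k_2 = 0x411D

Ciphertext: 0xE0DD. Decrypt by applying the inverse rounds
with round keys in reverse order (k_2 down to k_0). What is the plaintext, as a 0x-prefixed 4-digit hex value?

s_0 = ciphertext = 0xE0DD
s_1 = InvRound(s_0, k_2) = 0x09E0
s_2 = InvRound(s_1, k_1) = 0x5709
s_3 = InvRound(s_2, k_0) = 0xB557

0xB557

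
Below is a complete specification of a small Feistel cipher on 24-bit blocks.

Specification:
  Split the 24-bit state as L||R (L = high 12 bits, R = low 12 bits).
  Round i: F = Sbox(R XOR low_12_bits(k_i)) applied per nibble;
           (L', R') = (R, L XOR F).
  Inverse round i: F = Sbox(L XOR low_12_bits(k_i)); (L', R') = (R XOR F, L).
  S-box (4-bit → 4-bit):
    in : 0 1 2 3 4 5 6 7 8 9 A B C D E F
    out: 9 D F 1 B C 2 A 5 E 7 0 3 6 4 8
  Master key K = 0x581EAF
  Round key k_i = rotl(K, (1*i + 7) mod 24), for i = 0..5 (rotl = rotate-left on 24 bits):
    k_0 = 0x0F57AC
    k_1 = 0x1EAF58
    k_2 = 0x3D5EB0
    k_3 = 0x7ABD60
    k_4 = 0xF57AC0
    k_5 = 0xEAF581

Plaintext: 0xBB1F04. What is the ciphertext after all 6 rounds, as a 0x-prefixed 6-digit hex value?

0x09F717

s_0 = plaintext = 0xBB1F04
s_1 = Round(s_0, k_0) = 0xF04EC4
s_2 = Round(s_1, k_1) = 0xEC42E7
s_3 = Round(s_2, k_2) = 0x2E7D0E
s_4 = Round(s_3, k_3) = 0xD0EBC3
s_5 = Round(s_4, k_4) = 0xBC309F
s_6 = Round(s_5, k_5) = 0x09F717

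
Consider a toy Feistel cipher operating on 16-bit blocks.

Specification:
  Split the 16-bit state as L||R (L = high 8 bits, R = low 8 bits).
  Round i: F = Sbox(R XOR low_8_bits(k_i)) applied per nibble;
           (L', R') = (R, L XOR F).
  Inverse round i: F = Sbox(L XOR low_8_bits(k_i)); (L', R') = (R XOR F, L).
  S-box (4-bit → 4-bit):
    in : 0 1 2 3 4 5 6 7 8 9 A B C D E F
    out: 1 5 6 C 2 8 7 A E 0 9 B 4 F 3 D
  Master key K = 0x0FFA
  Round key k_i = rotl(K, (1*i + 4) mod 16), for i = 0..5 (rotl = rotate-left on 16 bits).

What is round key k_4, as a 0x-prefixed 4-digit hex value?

K = 0x0FFA
k_0 = rotl(K, (1*0+4) mod 16) = rotl(K, 4) = 0xFFA0
k_1 = rotl(K, (1*1+4) mod 16) = rotl(K, 5) = 0xFF41
k_2 = rotl(K, (1*2+4) mod 16) = rotl(K, 6) = 0xFE83
k_3 = rotl(K, (1*3+4) mod 16) = rotl(K, 7) = 0xFD07
k_4 = rotl(K, (1*4+4) mod 16) = rotl(K, 8) = 0xFA0F

0xFA0F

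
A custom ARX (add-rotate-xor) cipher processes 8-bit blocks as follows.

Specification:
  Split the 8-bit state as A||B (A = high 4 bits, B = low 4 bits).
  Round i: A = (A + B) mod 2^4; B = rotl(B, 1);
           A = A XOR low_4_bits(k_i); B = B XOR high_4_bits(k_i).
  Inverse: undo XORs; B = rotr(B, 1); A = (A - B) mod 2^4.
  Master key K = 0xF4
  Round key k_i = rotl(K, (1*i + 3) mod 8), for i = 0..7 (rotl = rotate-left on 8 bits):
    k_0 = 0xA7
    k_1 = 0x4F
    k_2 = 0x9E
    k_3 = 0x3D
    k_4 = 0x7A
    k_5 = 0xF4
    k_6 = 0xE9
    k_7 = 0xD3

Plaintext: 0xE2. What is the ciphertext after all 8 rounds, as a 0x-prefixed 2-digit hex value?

0xC2

s_0 = plaintext = 0xE2
s_1 = Round(s_0, k_0) = 0x7E
s_2 = Round(s_1, k_1) = 0xA9
s_3 = Round(s_2, k_2) = 0xDA
s_4 = Round(s_3, k_3) = 0xA6
s_5 = Round(s_4, k_4) = 0xAB
s_6 = Round(s_5, k_5) = 0x18
s_7 = Round(s_6, k_6) = 0x0F
s_8 = Round(s_7, k_7) = 0xC2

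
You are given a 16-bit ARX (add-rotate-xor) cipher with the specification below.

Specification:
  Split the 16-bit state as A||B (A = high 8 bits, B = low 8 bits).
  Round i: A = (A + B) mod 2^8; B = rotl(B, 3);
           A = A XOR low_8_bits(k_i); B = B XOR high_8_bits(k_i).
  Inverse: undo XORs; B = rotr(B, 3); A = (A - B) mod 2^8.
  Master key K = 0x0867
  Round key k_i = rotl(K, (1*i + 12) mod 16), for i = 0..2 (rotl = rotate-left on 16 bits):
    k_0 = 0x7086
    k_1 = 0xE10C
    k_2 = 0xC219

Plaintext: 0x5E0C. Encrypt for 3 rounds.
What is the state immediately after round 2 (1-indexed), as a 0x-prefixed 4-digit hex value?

s_0 = plaintext = 0x5E0C
s_1 = Round(s_0, k_0) = 0xEC10
s_2 = Round(s_1, k_1) = 0xF061
s_3 = Round(s_2, k_2) = 0x48C9

0xF061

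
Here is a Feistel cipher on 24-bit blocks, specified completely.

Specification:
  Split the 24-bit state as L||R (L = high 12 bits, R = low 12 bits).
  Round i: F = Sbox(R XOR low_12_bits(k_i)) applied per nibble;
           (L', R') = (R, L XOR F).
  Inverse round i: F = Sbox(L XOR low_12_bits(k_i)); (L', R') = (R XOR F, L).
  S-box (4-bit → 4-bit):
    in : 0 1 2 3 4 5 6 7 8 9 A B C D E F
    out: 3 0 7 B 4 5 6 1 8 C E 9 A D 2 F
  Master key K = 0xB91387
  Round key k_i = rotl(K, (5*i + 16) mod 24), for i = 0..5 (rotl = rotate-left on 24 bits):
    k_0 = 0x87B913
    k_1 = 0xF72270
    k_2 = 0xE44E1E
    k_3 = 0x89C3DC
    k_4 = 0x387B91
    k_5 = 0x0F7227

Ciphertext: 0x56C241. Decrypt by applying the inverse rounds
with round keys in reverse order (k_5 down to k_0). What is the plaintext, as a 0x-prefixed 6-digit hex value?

0xBE523C

s_0 = ciphertext = 0x56C241
s_1 = InvRound(s_0, k_5) = 0x30856C
s_2 = InvRound(s_1, k_4) = 0xDA0308
s_3 = InvRound(s_2, k_3) = 0x112DA0
s_4 = InvRound(s_3, k_2) = 0x29A112
s_5 = InvRound(s_4, k_1) = 0x23C29A
s_6 = InvRound(s_5, k_0) = 0xBE523C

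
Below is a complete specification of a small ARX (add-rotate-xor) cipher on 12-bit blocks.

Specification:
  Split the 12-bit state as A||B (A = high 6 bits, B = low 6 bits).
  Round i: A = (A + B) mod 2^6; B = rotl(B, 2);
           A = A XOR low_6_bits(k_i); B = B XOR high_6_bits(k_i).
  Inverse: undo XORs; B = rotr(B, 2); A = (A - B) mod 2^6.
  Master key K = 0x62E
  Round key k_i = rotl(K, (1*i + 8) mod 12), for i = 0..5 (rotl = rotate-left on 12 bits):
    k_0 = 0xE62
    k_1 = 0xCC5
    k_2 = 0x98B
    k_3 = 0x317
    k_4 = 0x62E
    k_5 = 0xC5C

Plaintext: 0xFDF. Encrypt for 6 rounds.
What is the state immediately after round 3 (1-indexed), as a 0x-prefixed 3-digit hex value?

0x8E8

s_0 = plaintext = 0xFDF
s_1 = Round(s_0, k_0) = 0xF04
s_2 = Round(s_1, k_1) = 0x163
s_3 = Round(s_2, k_2) = 0x8E8
s_4 = Round(s_3, k_3) = 0x72E
s_5 = Round(s_4, k_4) = 0x922
s_6 = Round(s_5, k_5) = 0x6BB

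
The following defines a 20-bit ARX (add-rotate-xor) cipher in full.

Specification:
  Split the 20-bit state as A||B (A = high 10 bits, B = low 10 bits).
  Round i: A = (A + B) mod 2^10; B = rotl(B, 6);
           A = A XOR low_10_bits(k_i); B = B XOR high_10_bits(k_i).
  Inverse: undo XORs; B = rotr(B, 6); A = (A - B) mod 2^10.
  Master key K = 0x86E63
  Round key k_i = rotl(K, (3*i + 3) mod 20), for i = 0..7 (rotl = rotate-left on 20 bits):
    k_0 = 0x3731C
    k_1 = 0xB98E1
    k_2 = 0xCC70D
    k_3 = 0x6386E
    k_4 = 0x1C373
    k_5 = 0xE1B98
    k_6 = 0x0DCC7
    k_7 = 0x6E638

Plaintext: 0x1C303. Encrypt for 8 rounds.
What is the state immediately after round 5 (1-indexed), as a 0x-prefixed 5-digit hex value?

0x4AF56

s_0 = plaintext = 0x1C303
s_1 = Round(s_0, k_0) = 0x1BC2C
s_2 = Round(s_1, k_1) = 0x1E9E4
s_3 = Round(s_2, k_2) = 0x54E2F
s_4 = Round(s_3, k_3) = 0xFB26C
s_5 = Round(s_4, k_4) = 0x4AF56
s_6 = Round(s_5, k_5) = 0xC6633
s_7 = Round(s_6, k_6) = 0x62CD4
s_8 = Round(s_7, k_7) = 0x19CB4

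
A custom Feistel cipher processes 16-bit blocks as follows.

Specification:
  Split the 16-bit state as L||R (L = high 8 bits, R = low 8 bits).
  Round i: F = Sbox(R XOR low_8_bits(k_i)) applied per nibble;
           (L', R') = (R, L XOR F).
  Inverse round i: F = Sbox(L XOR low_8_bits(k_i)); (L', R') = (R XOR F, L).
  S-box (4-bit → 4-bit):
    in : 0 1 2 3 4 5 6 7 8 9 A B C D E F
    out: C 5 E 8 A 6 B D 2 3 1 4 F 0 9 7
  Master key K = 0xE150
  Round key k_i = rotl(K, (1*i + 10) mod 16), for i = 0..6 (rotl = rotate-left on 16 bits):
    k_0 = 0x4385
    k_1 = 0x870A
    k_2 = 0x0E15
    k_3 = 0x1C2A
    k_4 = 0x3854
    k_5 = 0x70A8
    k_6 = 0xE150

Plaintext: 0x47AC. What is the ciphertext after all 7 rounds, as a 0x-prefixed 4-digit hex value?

s_0 = plaintext = 0x47AC
s_1 = Round(s_0, k_0) = 0xACA4
s_2 = Round(s_1, k_1) = 0xA4B5
s_3 = Round(s_2, k_2) = 0xB5B8
s_4 = Round(s_3, k_3) = 0xB88B
s_5 = Round(s_4, k_4) = 0x8BBF
s_6 = Round(s_5, k_5) = 0xBFD6
s_7 = Round(s_6, k_6) = 0xD694

0xD694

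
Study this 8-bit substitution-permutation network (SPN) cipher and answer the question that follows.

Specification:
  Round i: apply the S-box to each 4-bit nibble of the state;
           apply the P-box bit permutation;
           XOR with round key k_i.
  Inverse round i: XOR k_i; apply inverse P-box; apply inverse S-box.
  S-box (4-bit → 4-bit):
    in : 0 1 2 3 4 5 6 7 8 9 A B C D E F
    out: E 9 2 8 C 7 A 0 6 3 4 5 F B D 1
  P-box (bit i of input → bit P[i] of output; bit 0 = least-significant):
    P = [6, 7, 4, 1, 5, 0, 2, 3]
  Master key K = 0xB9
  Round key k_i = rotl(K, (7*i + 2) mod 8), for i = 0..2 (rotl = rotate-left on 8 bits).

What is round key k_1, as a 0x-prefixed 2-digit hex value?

K = 0xB9
k_0 = rotl(K, (7*0+2) mod 8) = rotl(K, 2) = 0xE6
k_1 = rotl(K, (7*1+2) mod 8) = rotl(K, 1) = 0x73

0x73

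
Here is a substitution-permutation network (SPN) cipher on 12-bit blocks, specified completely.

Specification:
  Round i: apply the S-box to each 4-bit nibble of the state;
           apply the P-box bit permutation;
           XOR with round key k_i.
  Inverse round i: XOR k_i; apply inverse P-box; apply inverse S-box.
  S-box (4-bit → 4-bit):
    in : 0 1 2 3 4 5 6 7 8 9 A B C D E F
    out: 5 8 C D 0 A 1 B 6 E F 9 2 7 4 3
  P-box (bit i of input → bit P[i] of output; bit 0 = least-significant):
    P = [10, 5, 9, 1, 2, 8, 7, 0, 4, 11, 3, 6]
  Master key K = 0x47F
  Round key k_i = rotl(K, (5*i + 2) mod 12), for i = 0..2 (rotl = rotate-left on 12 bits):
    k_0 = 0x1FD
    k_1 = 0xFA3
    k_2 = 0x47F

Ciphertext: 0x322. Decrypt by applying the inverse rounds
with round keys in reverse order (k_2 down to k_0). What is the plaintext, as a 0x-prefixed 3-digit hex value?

s_0 = ciphertext = 0x322
s_1 = InvRound(s_0, k_2) = 0x370
s_2 = InvRound(s_1, k_1) = 0x72B
s_3 = InvRound(s_2, k_0) = 0xB03

0xB03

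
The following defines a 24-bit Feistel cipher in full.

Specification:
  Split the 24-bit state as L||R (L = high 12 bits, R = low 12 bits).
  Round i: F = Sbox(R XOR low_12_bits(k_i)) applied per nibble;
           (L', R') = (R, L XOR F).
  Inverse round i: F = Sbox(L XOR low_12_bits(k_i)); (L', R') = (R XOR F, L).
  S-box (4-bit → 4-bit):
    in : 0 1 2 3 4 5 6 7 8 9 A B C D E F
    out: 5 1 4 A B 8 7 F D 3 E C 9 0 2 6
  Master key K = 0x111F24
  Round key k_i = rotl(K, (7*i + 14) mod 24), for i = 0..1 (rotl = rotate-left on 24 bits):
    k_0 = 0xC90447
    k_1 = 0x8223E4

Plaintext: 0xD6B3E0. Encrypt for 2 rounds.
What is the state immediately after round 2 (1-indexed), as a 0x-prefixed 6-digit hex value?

s_0 = plaintext = 0xD6B3E0
s_1 = Round(s_0, k_0) = 0x3E0284
s_2 = Round(s_1, k_1) = 0x284295

0x284295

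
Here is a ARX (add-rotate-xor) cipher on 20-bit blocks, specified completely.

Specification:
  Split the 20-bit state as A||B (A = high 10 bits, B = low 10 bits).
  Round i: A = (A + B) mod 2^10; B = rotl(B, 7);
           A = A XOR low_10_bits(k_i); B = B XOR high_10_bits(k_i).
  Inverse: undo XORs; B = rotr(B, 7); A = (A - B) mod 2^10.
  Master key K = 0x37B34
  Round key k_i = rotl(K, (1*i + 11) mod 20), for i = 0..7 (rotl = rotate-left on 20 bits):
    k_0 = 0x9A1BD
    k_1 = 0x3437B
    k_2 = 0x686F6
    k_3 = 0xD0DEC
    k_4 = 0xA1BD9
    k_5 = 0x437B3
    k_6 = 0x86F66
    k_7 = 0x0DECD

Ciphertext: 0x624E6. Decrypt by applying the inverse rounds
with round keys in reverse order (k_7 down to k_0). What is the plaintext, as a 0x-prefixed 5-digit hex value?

s_0 = ciphertext = 0x624E6
s_1 = InvRound(s_0, k_7) = 0x2EE89
s_2 = InvRound(s_1, k_6) = 0xD3091
s_3 = InvRound(s_2, k_5) = 0x070E3
s_4 = InvRound(s_3, k_4) = 0x2672C
s_5 = InvRound(s_4, k_3) = 0x7F778
s_6 = InvRound(s_5, k_2) = 0x0FACD
s_7 = InvRound(s_6, k_1) = 0x964EC
s_8 = InvRound(s_7, k_0) = 0xEFC25

0xEFC25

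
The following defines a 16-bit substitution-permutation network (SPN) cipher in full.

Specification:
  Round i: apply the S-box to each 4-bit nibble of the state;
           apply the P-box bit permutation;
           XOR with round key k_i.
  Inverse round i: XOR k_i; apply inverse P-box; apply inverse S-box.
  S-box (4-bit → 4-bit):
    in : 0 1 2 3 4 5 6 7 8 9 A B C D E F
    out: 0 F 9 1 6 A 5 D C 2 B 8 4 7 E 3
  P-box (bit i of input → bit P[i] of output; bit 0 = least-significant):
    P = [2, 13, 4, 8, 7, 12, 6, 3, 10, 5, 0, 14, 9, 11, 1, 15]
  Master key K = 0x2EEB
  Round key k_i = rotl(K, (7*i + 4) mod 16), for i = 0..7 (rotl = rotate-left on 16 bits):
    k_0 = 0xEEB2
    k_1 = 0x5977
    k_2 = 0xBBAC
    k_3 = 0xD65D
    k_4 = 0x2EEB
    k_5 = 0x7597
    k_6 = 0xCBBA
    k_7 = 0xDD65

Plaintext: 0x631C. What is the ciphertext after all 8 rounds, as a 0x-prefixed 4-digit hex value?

s_0 = plaintext = 0x631C
s_1 = Round(s_0, k_0) = 0xF868
s_2 = Round(s_1, k_1) = 0x12A6
s_3 = Round(s_2, k_2) = 0x6532
s_4 = Round(s_3, k_3) = 0x95FB
s_5 = Round(s_4, k_4) = 0x774B
s_6 = Round(s_5, k_5) = 0xA2D4
s_7 = Round(s_6, k_6) = 0x356A
s_8 = Round(s_7, k_7) = 0xBE81

0xBE81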